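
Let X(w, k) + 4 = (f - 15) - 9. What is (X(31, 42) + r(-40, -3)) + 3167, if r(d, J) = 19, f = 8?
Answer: 3166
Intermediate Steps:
X(w, k) = -20 (X(w, k) = -4 + ((8 - 15) - 9) = -4 + (-7 - 9) = -4 - 16 = -20)
(X(31, 42) + r(-40, -3)) + 3167 = (-20 + 19) + 3167 = -1 + 3167 = 3166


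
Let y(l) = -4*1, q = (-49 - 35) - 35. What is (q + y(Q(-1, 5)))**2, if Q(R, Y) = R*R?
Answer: 15129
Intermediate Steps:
Q(R, Y) = R**2
q = -119 (q = -84 - 35 = -119)
y(l) = -4
(q + y(Q(-1, 5)))**2 = (-119 - 4)**2 = (-123)**2 = 15129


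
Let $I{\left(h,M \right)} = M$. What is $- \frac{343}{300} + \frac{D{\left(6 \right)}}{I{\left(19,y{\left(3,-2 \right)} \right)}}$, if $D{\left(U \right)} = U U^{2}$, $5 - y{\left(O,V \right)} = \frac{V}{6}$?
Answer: $\frac{11807}{300} \approx 39.357$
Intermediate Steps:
$y{\left(O,V \right)} = 5 - \frac{V}{6}$
$D{\left(U \right)} = U^{3}$
$- \frac{343}{300} + \frac{D{\left(6 \right)}}{I{\left(19,y{\left(3,-2 \right)} \right)}} = - \frac{343}{300} + \frac{6^{3}}{5 - - \frac{1}{3}} = \left(-343\right) \frac{1}{300} + \frac{216}{5 + \frac{1}{3}} = - \frac{343}{300} + \frac{216}{\frac{16}{3}} = - \frac{343}{300} + 216 \cdot \frac{3}{16} = - \frac{343}{300} + \frac{81}{2} = \frac{11807}{300}$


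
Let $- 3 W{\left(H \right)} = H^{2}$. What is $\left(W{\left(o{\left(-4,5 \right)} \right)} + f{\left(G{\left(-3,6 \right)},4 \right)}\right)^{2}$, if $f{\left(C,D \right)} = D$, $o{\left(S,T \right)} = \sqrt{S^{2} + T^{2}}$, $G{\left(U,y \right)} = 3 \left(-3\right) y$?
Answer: $\frac{841}{9} \approx 93.444$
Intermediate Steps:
$G{\left(U,y \right)} = - 9 y$
$W{\left(H \right)} = - \frac{H^{2}}{3}$
$\left(W{\left(o{\left(-4,5 \right)} \right)} + f{\left(G{\left(-3,6 \right)},4 \right)}\right)^{2} = \left(- \frac{\left(\sqrt{\left(-4\right)^{2} + 5^{2}}\right)^{2}}{3} + 4\right)^{2} = \left(- \frac{\left(\sqrt{16 + 25}\right)^{2}}{3} + 4\right)^{2} = \left(- \frac{\left(\sqrt{41}\right)^{2}}{3} + 4\right)^{2} = \left(\left(- \frac{1}{3}\right) 41 + 4\right)^{2} = \left(- \frac{41}{3} + 4\right)^{2} = \left(- \frac{29}{3}\right)^{2} = \frac{841}{9}$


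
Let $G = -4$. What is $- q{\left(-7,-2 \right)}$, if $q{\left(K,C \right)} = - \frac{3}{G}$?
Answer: $- \frac{3}{4} \approx -0.75$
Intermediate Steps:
$q{\left(K,C \right)} = \frac{3}{4}$ ($q{\left(K,C \right)} = - \frac{3}{-4} = \left(-3\right) \left(- \frac{1}{4}\right) = \frac{3}{4}$)
$- q{\left(-7,-2 \right)} = \left(-1\right) \frac{3}{4} = - \frac{3}{4}$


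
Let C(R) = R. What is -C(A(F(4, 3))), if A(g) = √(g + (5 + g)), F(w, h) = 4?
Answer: -√13 ≈ -3.6056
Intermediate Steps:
A(g) = √(5 + 2*g)
-C(A(F(4, 3))) = -√(5 + 2*4) = -√(5 + 8) = -√13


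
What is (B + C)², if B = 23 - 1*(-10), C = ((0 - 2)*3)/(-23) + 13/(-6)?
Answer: 18412681/19044 ≈ 966.85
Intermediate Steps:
C = -263/138 (C = -2*3*(-1/23) + 13*(-⅙) = -6*(-1/23) - 13/6 = 6/23 - 13/6 = -263/138 ≈ -1.9058)
B = 33 (B = 23 + 10 = 33)
(B + C)² = (33 - 263/138)² = (4291/138)² = 18412681/19044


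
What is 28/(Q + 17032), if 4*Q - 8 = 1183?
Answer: 112/69319 ≈ 0.0016157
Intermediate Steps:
Q = 1191/4 (Q = 2 + (¼)*1183 = 2 + 1183/4 = 1191/4 ≈ 297.75)
28/(Q + 17032) = 28/(1191/4 + 17032) = 28/(69319/4) = 28*(4/69319) = 112/69319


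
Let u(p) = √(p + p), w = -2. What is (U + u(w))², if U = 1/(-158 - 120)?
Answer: (1 - 556*I)²/77284 ≈ -4.0 - 0.014388*I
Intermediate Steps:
u(p) = √2*√p (u(p) = √(2*p) = √2*√p)
U = -1/278 (U = 1/(-278) = -1/278 ≈ -0.0035971)
(U + u(w))² = (-1/278 + √2*√(-2))² = (-1/278 + √2*(I*√2))² = (-1/278 + 2*I)²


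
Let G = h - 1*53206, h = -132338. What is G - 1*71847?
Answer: -257391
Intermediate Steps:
G = -185544 (G = -132338 - 1*53206 = -132338 - 53206 = -185544)
G - 1*71847 = -185544 - 1*71847 = -185544 - 71847 = -257391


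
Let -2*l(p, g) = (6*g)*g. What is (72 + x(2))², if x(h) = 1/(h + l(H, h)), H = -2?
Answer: 516961/100 ≈ 5169.6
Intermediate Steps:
l(p, g) = -3*g² (l(p, g) = -6*g*g/2 = -3*g²)
x(h) = 1/(h - 3*h²)
(72 + x(2))² = (72 - 1/(2*(-1 + 3*2)))² = (72 - 1*½/(-1 + 6))² = (72 - 1*½/5)² = (72 - 1*½*⅕)² = (72 - ⅒)² = (719/10)² = 516961/100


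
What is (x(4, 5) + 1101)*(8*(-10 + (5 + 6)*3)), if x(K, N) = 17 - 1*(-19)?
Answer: 209208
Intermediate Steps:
x(K, N) = 36 (x(K, N) = 17 + 19 = 36)
(x(4, 5) + 1101)*(8*(-10 + (5 + 6)*3)) = (36 + 1101)*(8*(-10 + (5 + 6)*3)) = 1137*(8*(-10 + 11*3)) = 1137*(8*(-10 + 33)) = 1137*(8*23) = 1137*184 = 209208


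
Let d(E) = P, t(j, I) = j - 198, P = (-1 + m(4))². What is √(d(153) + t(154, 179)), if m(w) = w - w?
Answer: I*√43 ≈ 6.5574*I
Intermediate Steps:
m(w) = 0
P = 1 (P = (-1 + 0)² = (-1)² = 1)
t(j, I) = -198 + j
d(E) = 1
√(d(153) + t(154, 179)) = √(1 + (-198 + 154)) = √(1 - 44) = √(-43) = I*√43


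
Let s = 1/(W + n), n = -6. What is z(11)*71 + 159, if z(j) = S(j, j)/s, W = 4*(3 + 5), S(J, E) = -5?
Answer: -9071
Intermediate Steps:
W = 32 (W = 4*8 = 32)
s = 1/26 (s = 1/(32 - 6) = 1/26 ≈ 0.038462)
z(j) = -130 (z(j) = -5/1/26 = -5*26 = -130)
z(11)*71 + 159 = -130*71 + 159 = -9230 + 159 = -9071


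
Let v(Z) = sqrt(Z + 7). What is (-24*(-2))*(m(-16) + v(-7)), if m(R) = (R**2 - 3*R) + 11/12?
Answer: 14636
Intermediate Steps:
v(Z) = sqrt(7 + Z)
m(R) = 11/12 + R**2 - 3*R (m(R) = (R**2 - 3*R) + 11*(1/12) = (R**2 - 3*R) + 11/12 = 11/12 + R**2 - 3*R)
(-24*(-2))*(m(-16) + v(-7)) = (-24*(-2))*((11/12 + (-16)**2 - 3*(-16)) + sqrt(7 - 7)) = 48*((11/12 + 256 + 48) + sqrt(0)) = 48*(3659/12 + 0) = 48*(3659/12) = 14636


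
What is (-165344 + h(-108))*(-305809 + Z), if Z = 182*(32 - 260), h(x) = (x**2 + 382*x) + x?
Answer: 67739756420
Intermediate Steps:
h(x) = x**2 + 383*x
Z = -41496 (Z = 182*(-228) = -41496)
(-165344 + h(-108))*(-305809 + Z) = (-165344 - 108*(383 - 108))*(-305809 - 41496) = (-165344 - 108*275)*(-347305) = (-165344 - 29700)*(-347305) = -195044*(-347305) = 67739756420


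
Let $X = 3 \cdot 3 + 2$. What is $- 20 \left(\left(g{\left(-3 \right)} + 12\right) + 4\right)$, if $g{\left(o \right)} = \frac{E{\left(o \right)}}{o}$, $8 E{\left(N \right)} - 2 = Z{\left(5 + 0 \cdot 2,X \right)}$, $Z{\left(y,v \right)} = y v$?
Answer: $- \frac{545}{2} \approx -272.5$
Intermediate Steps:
$X = 11$ ($X = 9 + 2 = 11$)
$Z{\left(y,v \right)} = v y$
$E{\left(N \right)} = \frac{57}{8}$ ($E{\left(N \right)} = \frac{1}{4} + \frac{11 \left(5 + 0 \cdot 2\right)}{8} = \frac{1}{4} + \frac{11 \left(5 + 0\right)}{8} = \frac{1}{4} + \frac{11 \cdot 5}{8} = \frac{1}{4} + \frac{1}{8} \cdot 55 = \frac{1}{4} + \frac{55}{8} = \frac{57}{8}$)
$g{\left(o \right)} = \frac{57}{8 o}$
$- 20 \left(\left(g{\left(-3 \right)} + 12\right) + 4\right) = - 20 \left(\left(\frac{57}{8 \left(-3\right)} + 12\right) + 4\right) = - 20 \left(\left(\frac{57}{8} \left(- \frac{1}{3}\right) + 12\right) + 4\right) = - 20 \left(\left(- \frac{19}{8} + 12\right) + 4\right) = - 20 \left(\frac{77}{8} + 4\right) = \left(-20\right) \frac{109}{8} = - \frac{545}{2}$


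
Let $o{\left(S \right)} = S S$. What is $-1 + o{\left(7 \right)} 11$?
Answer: $538$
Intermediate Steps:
$o{\left(S \right)} = S^{2}$
$-1 + o{\left(7 \right)} 11 = -1 + 7^{2} \cdot 11 = -1 + 49 \cdot 11 = -1 + 539 = 538$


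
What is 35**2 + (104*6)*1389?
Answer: 867961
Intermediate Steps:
35**2 + (104*6)*1389 = 1225 + 624*1389 = 1225 + 866736 = 867961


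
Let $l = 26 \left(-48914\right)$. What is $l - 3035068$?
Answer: $-4306832$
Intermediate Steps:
$l = -1271764$
$l - 3035068 = -1271764 - 3035068 = -4306832$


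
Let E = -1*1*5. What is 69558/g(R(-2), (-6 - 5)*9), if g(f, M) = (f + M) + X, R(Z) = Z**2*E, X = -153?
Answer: -34779/136 ≈ -255.73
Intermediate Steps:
E = -5 (E = -1*5 = -5)
R(Z) = -5*Z**2 (R(Z) = Z**2*(-5) = -5*Z**2)
g(f, M) = -153 + M + f (g(f, M) = (f + M) - 153 = (M + f) - 153 = -153 + M + f)
69558/g(R(-2), (-6 - 5)*9) = 69558/(-153 + (-6 - 5)*9 - 5*(-2)**2) = 69558/(-153 - 11*9 - 5*4) = 69558/(-153 - 99 - 20) = 69558/(-272) = 69558*(-1/272) = -34779/136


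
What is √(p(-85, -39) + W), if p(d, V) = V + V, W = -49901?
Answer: I*√49979 ≈ 223.56*I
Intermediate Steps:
p(d, V) = 2*V
√(p(-85, -39) + W) = √(2*(-39) - 49901) = √(-78 - 49901) = √(-49979) = I*√49979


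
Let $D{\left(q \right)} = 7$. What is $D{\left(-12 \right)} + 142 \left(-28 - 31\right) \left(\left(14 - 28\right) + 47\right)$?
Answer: $-276467$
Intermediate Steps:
$D{\left(-12 \right)} + 142 \left(-28 - 31\right) \left(\left(14 - 28\right) + 47\right) = 7 + 142 \left(-28 - 31\right) \left(\left(14 - 28\right) + 47\right) = 7 + 142 \left(- 59 \left(-14 + 47\right)\right) = 7 + 142 \left(\left(-59\right) 33\right) = 7 + 142 \left(-1947\right) = 7 - 276474 = -276467$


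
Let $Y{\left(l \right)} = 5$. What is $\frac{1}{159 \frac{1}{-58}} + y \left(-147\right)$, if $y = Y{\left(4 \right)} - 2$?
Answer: $- \frac{70177}{159} \approx -441.36$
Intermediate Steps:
$y = 3$ ($y = 5 - 2 = 3$)
$\frac{1}{159 \frac{1}{-58}} + y \left(-147\right) = \frac{1}{159 \frac{1}{-58}} + 3 \left(-147\right) = \frac{1}{159 \left(- \frac{1}{58}\right)} - 441 = \frac{1}{- \frac{159}{58}} - 441 = - \frac{58}{159} - 441 = - \frac{70177}{159}$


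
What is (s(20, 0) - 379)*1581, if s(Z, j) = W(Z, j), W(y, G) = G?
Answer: -599199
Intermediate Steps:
s(Z, j) = j
(s(20, 0) - 379)*1581 = (0 - 379)*1581 = -379*1581 = -599199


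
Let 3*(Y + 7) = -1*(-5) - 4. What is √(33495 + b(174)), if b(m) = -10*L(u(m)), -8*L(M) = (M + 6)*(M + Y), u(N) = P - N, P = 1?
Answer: √2556015/6 ≈ 266.46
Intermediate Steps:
Y = -20/3 (Y = -7 + (-1*(-5) - 4)/3 = -7 + (5 - 4)/3 = -7 + (⅓)*1 = -7 + ⅓ = -20/3 ≈ -6.6667)
u(N) = 1 - N
L(M) = -(6 + M)*(-20/3 + M)/8 (L(M) = -(M + 6)*(M - 20/3)/8 = -(6 + M)*(-20/3 + M)/8)
b(m) = -305/6 + 5*(1 - m)²/4 + 5*m/6 (b(m) = -10*(5 - (1 - m)²/8 + (1 - m)/12) = -10*(5 - (1 - m)²/8 + (1/12 - m/12)) = -10*(61/12 - (1 - m)²/8 - m/12) = -305/6 + 5*(1 - m)²/4 + 5*m/6)
√(33495 + b(174)) = √(33495 + (-595/12 - 5/3*174 + (5/4)*174²)) = √(33495 + (-595/12 - 290 + (5/4)*30276)) = √(33495 + (-595/12 - 290 + 37845)) = √(33495 + 450065/12) = √(852005/12) = √2556015/6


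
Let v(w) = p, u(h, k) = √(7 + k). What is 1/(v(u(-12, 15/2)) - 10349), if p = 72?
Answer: -1/10277 ≈ -9.7305e-5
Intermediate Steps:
v(w) = 72
1/(v(u(-12, 15/2)) - 10349) = 1/(72 - 10349) = 1/(-10277) = -1/10277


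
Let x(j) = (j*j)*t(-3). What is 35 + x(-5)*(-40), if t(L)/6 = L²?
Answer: -53965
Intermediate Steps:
t(L) = 6*L²
x(j) = 54*j² (x(j) = (j*j)*(6*(-3)²) = j²*(6*9) = j²*54 = 54*j²)
35 + x(-5)*(-40) = 35 + (54*(-5)²)*(-40) = 35 + (54*25)*(-40) = 35 + 1350*(-40) = 35 - 54000 = -53965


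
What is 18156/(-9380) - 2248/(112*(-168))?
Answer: -1430969/787920 ≈ -1.8161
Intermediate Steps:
18156/(-9380) - 2248/(112*(-168)) = 18156*(-1/9380) - 2248/(-18816) = -4539/2345 - 2248*(-1/18816) = -4539/2345 + 281/2352 = -1430969/787920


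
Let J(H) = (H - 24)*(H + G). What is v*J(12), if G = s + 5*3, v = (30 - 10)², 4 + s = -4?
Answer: -91200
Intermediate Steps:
s = -8 (s = -4 - 4 = -8)
v = 400 (v = 20² = 400)
G = 7 (G = -8 + 5*3 = -8 + 15 = 7)
J(H) = (-24 + H)*(7 + H) (J(H) = (H - 24)*(H + 7) = (-24 + H)*(7 + H))
v*J(12) = 400*(-168 + 12² - 17*12) = 400*(-168 + 144 - 204) = 400*(-228) = -91200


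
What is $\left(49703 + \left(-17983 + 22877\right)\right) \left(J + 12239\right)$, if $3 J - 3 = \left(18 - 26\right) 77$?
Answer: $657056696$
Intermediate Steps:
$J = - \frac{613}{3}$ ($J = 1 + \frac{\left(18 - 26\right) 77}{3} = 1 + \frac{\left(-8\right) 77}{3} = 1 + \frac{1}{3} \left(-616\right) = 1 - \frac{616}{3} = - \frac{613}{3} \approx -204.33$)
$\left(49703 + \left(-17983 + 22877\right)\right) \left(J + 12239\right) = \left(49703 + \left(-17983 + 22877\right)\right) \left(- \frac{613}{3} + 12239\right) = \left(49703 + 4894\right) \frac{36104}{3} = 54597 \cdot \frac{36104}{3} = 657056696$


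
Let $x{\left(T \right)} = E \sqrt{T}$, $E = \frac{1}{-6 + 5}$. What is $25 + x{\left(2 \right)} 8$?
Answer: $25 - 8 \sqrt{2} \approx 13.686$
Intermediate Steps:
$E = -1$ ($E = \frac{1}{-1} = -1$)
$x{\left(T \right)} = - \sqrt{T}$
$25 + x{\left(2 \right)} 8 = 25 + - \sqrt{2} \cdot 8 = 25 - 8 \sqrt{2}$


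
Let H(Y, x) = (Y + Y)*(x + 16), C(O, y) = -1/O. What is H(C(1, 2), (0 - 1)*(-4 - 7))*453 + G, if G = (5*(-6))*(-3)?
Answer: -24372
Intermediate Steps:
G = 90 (G = -30*(-3) = 90)
H(Y, x) = 2*Y*(16 + x) (H(Y, x) = (2*Y)*(16 + x) = 2*Y*(16 + x))
H(C(1, 2), (0 - 1)*(-4 - 7))*453 + G = (2*(-1/1)*(16 + (0 - 1)*(-4 - 7)))*453 + 90 = (2*(-1*1)*(16 - 1*(-11)))*453 + 90 = (2*(-1)*(16 + 11))*453 + 90 = (2*(-1)*27)*453 + 90 = -54*453 + 90 = -24462 + 90 = -24372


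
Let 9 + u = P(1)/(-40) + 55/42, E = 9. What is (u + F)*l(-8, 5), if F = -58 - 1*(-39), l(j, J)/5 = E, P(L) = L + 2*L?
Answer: -67449/56 ≈ -1204.4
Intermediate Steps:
P(L) = 3*L
l(j, J) = 45 (l(j, J) = 5*9 = 45)
F = -19 (F = -58 + 39 = -19)
u = -6523/840 (u = -9 + ((3*1)/(-40) + 55/42) = -9 + (3*(-1/40) + 55*(1/42)) = -9 + (-3/40 + 55/42) = -9 + 1037/840 = -6523/840 ≈ -7.7655)
(u + F)*l(-8, 5) = (-6523/840 - 19)*45 = -22483/840*45 = -67449/56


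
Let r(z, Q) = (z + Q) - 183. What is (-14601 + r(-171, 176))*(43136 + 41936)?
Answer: -1257279088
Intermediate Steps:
r(z, Q) = -183 + Q + z (r(z, Q) = (Q + z) - 183 = -183 + Q + z)
(-14601 + r(-171, 176))*(43136 + 41936) = (-14601 + (-183 + 176 - 171))*(43136 + 41936) = (-14601 - 178)*85072 = -14779*85072 = -1257279088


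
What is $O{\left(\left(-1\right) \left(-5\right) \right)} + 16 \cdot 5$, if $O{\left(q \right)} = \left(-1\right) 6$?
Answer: $74$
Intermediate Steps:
$O{\left(q \right)} = -6$
$O{\left(\left(-1\right) \left(-5\right) \right)} + 16 \cdot 5 = -6 + 16 \cdot 5 = -6 + 80 = 74$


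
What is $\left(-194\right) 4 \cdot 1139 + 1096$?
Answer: $-882768$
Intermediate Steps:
$\left(-194\right) 4 \cdot 1139 + 1096 = \left(-776\right) 1139 + 1096 = -883864 + 1096 = -882768$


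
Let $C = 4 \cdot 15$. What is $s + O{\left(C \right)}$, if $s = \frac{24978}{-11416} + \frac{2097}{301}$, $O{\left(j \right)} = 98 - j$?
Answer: $\frac{73498591}{1718108} \approx 42.779$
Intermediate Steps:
$C = 60$
$s = \frac{8210487}{1718108}$ ($s = 24978 \left(- \frac{1}{11416}\right) + 2097 \cdot \frac{1}{301} = - \frac{12489}{5708} + \frac{2097}{301} = \frac{8210487}{1718108} \approx 4.7788$)
$s + O{\left(C \right)} = \frac{8210487}{1718108} + \left(98 - 60\right) = \frac{8210487}{1718108} + 38 = \frac{73498591}{1718108}$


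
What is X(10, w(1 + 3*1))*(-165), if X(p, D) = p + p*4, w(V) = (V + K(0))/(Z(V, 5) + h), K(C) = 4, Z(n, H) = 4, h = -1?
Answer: -8250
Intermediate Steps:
w(V) = 4/3 + V/3 (w(V) = (V + 4)/(4 - 1) = (4 + V)/3 = (4 + V)*(⅓) = 4/3 + V/3)
X(p, D) = 5*p (X(p, D) = p + 4*p = 5*p)
X(10, w(1 + 3*1))*(-165) = (5*10)*(-165) = 50*(-165) = -8250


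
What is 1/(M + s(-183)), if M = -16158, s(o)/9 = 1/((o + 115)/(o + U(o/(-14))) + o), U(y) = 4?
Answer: -32689/528190473 ≈ -6.1889e-5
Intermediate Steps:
s(o) = 9/(o + (115 + o)/(4 + o)) (s(o) = 9/((o + 115)/(o + 4) + o) = 9/((115 + o)/(4 + o) + o) = 9/(o + (115 + o)/(4 + o)))
1/(M + s(-183)) = 1/(-16158 + 9*(4 - 183)/(115 + (-183)² + 5*(-183))) = 1/(-16158 + 9*(-179)/(115 + 33489 - 915)) = 1/(-16158 + 9*(-179)/32689) = 1/(-16158 + 9*(1/32689)*(-179)) = 1/(-16158 - 1611/32689) = 1/(-528190473/32689) = -32689/528190473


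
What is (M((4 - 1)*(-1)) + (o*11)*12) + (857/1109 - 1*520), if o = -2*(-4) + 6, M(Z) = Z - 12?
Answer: 1456974/1109 ≈ 1313.8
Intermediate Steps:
M(Z) = -12 + Z
o = 14 (o = 8 + 6 = 14)
(M((4 - 1)*(-1)) + (o*11)*12) + (857/1109 - 1*520) = ((-12 + (4 - 1)*(-1)) + (14*11)*12) + (857/1109 - 1*520) = ((-12 + 3*(-1)) + 154*12) + (857*(1/1109) - 520) = ((-12 - 3) + 1848) + (857/1109 - 520) = (-15 + 1848) - 575823/1109 = 1833 - 575823/1109 = 1456974/1109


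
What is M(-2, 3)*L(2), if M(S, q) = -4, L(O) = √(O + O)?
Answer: -8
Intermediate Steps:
L(O) = √2*√O (L(O) = √(2*O) = √2*√O)
M(-2, 3)*L(2) = -4*√2*√2 = -4*2 = -8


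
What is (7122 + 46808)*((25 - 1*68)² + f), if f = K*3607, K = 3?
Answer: 683293100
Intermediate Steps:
f = 10821 (f = 3*3607 = 10821)
(7122 + 46808)*((25 - 1*68)² + f) = (7122 + 46808)*((25 - 1*68)² + 10821) = 53930*((25 - 68)² + 10821) = 53930*((-43)² + 10821) = 53930*(1849 + 10821) = 53930*12670 = 683293100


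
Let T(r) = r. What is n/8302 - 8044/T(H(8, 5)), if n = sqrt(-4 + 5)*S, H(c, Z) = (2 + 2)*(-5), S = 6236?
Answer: 8363251/20755 ≈ 402.95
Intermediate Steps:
H(c, Z) = -20 (H(c, Z) = 4*(-5) = -20)
n = 6236 (n = sqrt(-4 + 5)*6236 = sqrt(1)*6236 = 1*6236 = 6236)
n/8302 - 8044/T(H(8, 5)) = 6236/8302 - 8044/(-20) = 6236*(1/8302) - 8044*(-1/20) = 3118/4151 + 2011/5 = 8363251/20755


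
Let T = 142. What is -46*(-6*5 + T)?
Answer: -5152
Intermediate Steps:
-46*(-6*5 + T) = -46*(-6*5 + 142) = -46*(-30 + 142) = -46*112 = -5152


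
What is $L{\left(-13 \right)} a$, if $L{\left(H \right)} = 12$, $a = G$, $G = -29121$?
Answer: $-349452$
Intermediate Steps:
$a = -29121$
$L{\left(-13 \right)} a = 12 \left(-29121\right) = -349452$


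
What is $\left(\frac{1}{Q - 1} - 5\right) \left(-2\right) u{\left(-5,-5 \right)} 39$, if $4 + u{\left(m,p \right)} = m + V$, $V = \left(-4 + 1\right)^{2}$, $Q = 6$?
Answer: $0$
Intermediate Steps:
$V = 9$ ($V = \left(-3\right)^{2} = 9$)
$u{\left(m,p \right)} = 5 + m$ ($u{\left(m,p \right)} = -4 + \left(m + 9\right) = -4 + \left(9 + m\right) = 5 + m$)
$\left(\frac{1}{Q - 1} - 5\right) \left(-2\right) u{\left(-5,-5 \right)} 39 = \left(\frac{1}{6 - 1} - 5\right) \left(-2\right) \left(5 - 5\right) 39 = \left(\frac{1}{5} - 5\right) \left(-2\right) 0 \cdot 39 = \left(- \frac{24}{5}\right) \left(-2\right) 0 \cdot 39 = \frac{48}{5} \cdot 0 \cdot 39 = 0 \cdot 39 = 0$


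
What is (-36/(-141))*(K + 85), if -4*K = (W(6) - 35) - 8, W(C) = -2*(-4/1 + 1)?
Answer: 1131/47 ≈ 24.064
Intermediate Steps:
W(C) = 6 (W(C) = -2*(-4*1 + 1) = -2*(-4 + 1) = -2*(-3) = 6)
K = 37/4 (K = -((6 - 35) - 8)/4 = -(-29 - 8)/4 = -¼*(-37) = 37/4 ≈ 9.2500)
(-36/(-141))*(K + 85) = (-36/(-141))*(37/4 + 85) = -36*(-1/141)*(377/4) = (12/47)*(377/4) = 1131/47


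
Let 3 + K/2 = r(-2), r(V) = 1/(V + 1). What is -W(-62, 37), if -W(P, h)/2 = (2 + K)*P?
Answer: 744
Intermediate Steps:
r(V) = 1/(1 + V)
K = -8 (K = -6 + 2/(1 - 2) = -6 + 2/(-1) = -6 + 2*(-1) = -6 - 2 = -8)
W(P, h) = 12*P (W(P, h) = -2*(2 - 8)*P = -(-12)*P = 12*P)
-W(-62, 37) = -12*(-62) = -1*(-744) = 744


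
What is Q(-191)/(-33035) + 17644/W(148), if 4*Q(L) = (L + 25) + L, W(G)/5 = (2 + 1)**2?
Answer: 93259769/237852 ≈ 392.09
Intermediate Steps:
W(G) = 45 (W(G) = 5*(2 + 1)**2 = 5*3**2 = 5*9 = 45)
Q(L) = 25/4 + L/2 (Q(L) = ((L + 25) + L)/4 = ((25 + L) + L)/4 = (25 + 2*L)/4 = 25/4 + L/2)
Q(-191)/(-33035) + 17644/W(148) = (25/4 + (1/2)*(-191))/(-33035) + 17644/45 = (25/4 - 191/2)*(-1/33035) + 17644*(1/45) = -357/4*(-1/33035) + 17644/45 = 357/132140 + 17644/45 = 93259769/237852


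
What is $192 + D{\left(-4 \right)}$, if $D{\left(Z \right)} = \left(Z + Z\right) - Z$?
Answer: $188$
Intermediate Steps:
$D{\left(Z \right)} = Z$ ($D{\left(Z \right)} = 2 Z - Z = Z$)
$192 + D{\left(-4 \right)} = 192 - 4 = 188$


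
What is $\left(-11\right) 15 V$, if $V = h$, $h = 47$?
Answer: $-7755$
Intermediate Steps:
$V = 47$
$\left(-11\right) 15 V = \left(-11\right) 15 \cdot 47 = \left(-165\right) 47 = -7755$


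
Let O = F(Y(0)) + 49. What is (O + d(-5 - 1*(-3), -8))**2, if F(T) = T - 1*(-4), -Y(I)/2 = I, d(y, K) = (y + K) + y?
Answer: 1681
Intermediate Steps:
d(y, K) = K + 2*y (d(y, K) = (K + y) + y = K + 2*y)
Y(I) = -2*I
F(T) = 4 + T (F(T) = T + 4 = 4 + T)
O = 53 (O = (4 - 2*0) + 49 = (4 + 0) + 49 = 4 + 49 = 53)
(O + d(-5 - 1*(-3), -8))**2 = (53 + (-8 + 2*(-5 - 1*(-3))))**2 = (53 + (-8 + 2*(-5 + 3)))**2 = (53 + (-8 + 2*(-2)))**2 = (53 + (-8 - 4))**2 = (53 - 12)**2 = 41**2 = 1681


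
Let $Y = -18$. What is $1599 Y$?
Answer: $-28782$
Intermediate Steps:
$1599 Y = 1599 \left(-18\right) = -28782$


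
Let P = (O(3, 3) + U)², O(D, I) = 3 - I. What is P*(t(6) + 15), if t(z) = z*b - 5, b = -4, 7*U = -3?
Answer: -18/7 ≈ -2.5714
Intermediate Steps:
U = -3/7 (U = (⅐)*(-3) = -3/7 ≈ -0.42857)
t(z) = -5 - 4*z (t(z) = z*(-4) - 5 = -4*z - 5 = -5 - 4*z)
P = 9/49 (P = ((3 - 1*3) - 3/7)² = ((3 - 3) - 3/7)² = (0 - 3/7)² = (-3/7)² = 9/49 ≈ 0.18367)
P*(t(6) + 15) = 9*((-5 - 4*6) + 15)/49 = 9*((-5 - 24) + 15)/49 = 9*(-29 + 15)/49 = (9/49)*(-14) = -18/7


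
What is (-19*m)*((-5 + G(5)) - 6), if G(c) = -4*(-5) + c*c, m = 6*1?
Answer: -3876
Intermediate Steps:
m = 6
G(c) = 20 + c²
(-19*m)*((-5 + G(5)) - 6) = (-19*6)*((-5 + (20 + 5²)) - 6) = -114*((-5 + (20 + 25)) - 6) = -114*((-5 + 45) - 6) = -114*(40 - 6) = -114*34 = -3876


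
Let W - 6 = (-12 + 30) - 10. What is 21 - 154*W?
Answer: -2135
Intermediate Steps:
W = 14 (W = 6 + ((-12 + 30) - 10) = 6 + (18 - 10) = 6 + 8 = 14)
21 - 154*W = 21 - 154*14 = 21 - 2156 = -2135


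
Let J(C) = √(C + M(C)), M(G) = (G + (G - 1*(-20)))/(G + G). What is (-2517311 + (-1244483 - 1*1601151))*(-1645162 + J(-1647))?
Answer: 8822913322090 - 10725890*I*√124026969/549 ≈ 8.8229e+12 - 2.1758e+8*I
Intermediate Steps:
M(G) = (20 + 2*G)/(2*G) (M(G) = (G + (G + 20))/((2*G)) = (G + (20 + G))*(1/(2*G)) = (20 + 2*G)*(1/(2*G)) = (20 + 2*G)/(2*G))
J(C) = √(C + (10 + C)/C)
(-2517311 + (-1244483 - 1*1601151))*(-1645162 + J(-1647)) = (-2517311 + (-1244483 - 1*1601151))*(-1645162 + √(1 - 1647 + 10/(-1647))) = (-2517311 + (-1244483 - 1601151))*(-1645162 + √(1 - 1647 + 10*(-1/1647))) = (-2517311 - 2845634)*(-1645162 + √(1 - 1647 - 10/1647)) = -5362945*(-1645162 + √(-2710972/1647)) = -5362945*(-1645162 + 2*I*√124026969/549) = 8822913322090 - 10725890*I*√124026969/549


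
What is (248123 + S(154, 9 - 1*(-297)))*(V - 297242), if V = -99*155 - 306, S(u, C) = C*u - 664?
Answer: -92172958619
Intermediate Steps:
S(u, C) = -664 + C*u
V = -15651 (V = -15345 - 306 = -15651)
(248123 + S(154, 9 - 1*(-297)))*(V - 297242) = (248123 + (-664 + (9 - 1*(-297))*154))*(-15651 - 297242) = (248123 + (-664 + (9 + 297)*154))*(-312893) = (248123 + (-664 + 306*154))*(-312893) = (248123 + (-664 + 47124))*(-312893) = (248123 + 46460)*(-312893) = 294583*(-312893) = -92172958619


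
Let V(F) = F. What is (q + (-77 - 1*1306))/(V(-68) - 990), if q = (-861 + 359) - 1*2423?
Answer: 2154/529 ≈ 4.0718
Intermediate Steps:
q = -2925 (q = -502 - 2423 = -2925)
(q + (-77 - 1*1306))/(V(-68) - 990) = (-2925 + (-77 - 1*1306))/(-68 - 990) = (-2925 + (-77 - 1306))/(-1058) = (-2925 - 1383)*(-1/1058) = -4308*(-1/1058) = 2154/529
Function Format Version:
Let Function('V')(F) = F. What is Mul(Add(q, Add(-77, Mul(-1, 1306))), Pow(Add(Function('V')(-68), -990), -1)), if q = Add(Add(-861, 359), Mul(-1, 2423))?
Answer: Rational(2154, 529) ≈ 4.0718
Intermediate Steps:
q = -2925 (q = Add(-502, -2423) = -2925)
Mul(Add(q, Add(-77, Mul(-1, 1306))), Pow(Add(Function('V')(-68), -990), -1)) = Mul(Add(-2925, Add(-77, Mul(-1, 1306))), Pow(Add(-68, -990), -1)) = Mul(Add(-2925, Add(-77, -1306)), Pow(-1058, -1)) = Mul(Add(-2925, -1383), Rational(-1, 1058)) = Mul(-4308, Rational(-1, 1058)) = Rational(2154, 529)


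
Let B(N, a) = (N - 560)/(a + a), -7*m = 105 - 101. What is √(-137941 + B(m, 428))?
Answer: I*√309541625302/1498 ≈ 371.4*I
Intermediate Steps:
m = -4/7 (m = -(105 - 101)/7 = -⅐*4 = -4/7 ≈ -0.57143)
B(N, a) = (-560 + N)/(2*a) (B(N, a) = (-560 + N)/((2*a)) = (-560 + N)*(1/(2*a)) = (-560 + N)/(2*a))
√(-137941 + B(m, 428)) = √(-137941 + (½)*(-560 - 4/7)/428) = √(-137941 + (½)*(1/428)*(-3924/7)) = √(-137941 - 981/1498) = √(-206636599/1498) = I*√309541625302/1498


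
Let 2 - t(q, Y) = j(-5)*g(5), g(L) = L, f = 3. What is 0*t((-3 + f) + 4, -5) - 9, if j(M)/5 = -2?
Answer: -9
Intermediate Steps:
j(M) = -10 (j(M) = 5*(-2) = -10)
t(q, Y) = 52 (t(q, Y) = 2 - (-10)*5 = 2 - 1*(-50) = 2 + 50 = 52)
0*t((-3 + f) + 4, -5) - 9 = 0*52 - 9 = 0 - 9 = -9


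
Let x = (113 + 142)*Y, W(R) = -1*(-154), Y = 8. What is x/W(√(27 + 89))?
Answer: 1020/77 ≈ 13.247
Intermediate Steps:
W(R) = 154
x = 2040 (x = (113 + 142)*8 = 255*8 = 2040)
x/W(√(27 + 89)) = 2040/154 = 2040*(1/154) = 1020/77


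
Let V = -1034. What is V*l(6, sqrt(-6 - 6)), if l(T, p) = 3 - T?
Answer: 3102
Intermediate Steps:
V*l(6, sqrt(-6 - 6)) = -1034*(3 - 1*6) = -1034*(3 - 6) = -1034*(-3) = 3102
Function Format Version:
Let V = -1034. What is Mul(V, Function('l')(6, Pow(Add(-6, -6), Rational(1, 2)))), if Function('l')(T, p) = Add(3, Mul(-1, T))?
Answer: 3102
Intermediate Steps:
Mul(V, Function('l')(6, Pow(Add(-6, -6), Rational(1, 2)))) = Mul(-1034, Add(3, Mul(-1, 6))) = Mul(-1034, Add(3, -6)) = Mul(-1034, -3) = 3102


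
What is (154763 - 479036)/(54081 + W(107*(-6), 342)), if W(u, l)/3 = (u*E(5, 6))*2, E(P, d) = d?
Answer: -108091/10323 ≈ -10.471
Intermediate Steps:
W(u, l) = 36*u (W(u, l) = 3*((u*6)*2) = 3*((6*u)*2) = 3*(12*u) = 36*u)
(154763 - 479036)/(54081 + W(107*(-6), 342)) = (154763 - 479036)/(54081 + 36*(107*(-6))) = -324273/(54081 + 36*(-642)) = -324273/(54081 - 23112) = -324273/30969 = -324273*1/30969 = -108091/10323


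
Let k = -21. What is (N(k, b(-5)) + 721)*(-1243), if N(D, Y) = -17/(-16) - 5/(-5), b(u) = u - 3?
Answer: -14380267/16 ≈ -8.9877e+5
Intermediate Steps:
b(u) = -3 + u
N(D, Y) = 33/16 (N(D, Y) = -17*(-1/16) - 5*(-⅕) = 17/16 + 1 = 33/16)
(N(k, b(-5)) + 721)*(-1243) = (33/16 + 721)*(-1243) = (11569/16)*(-1243) = -14380267/16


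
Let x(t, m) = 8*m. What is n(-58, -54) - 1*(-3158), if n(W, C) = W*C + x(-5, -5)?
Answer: 6250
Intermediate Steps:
n(W, C) = -40 + C*W (n(W, C) = W*C + 8*(-5) = C*W - 40 = -40 + C*W)
n(-58, -54) - 1*(-3158) = (-40 - 54*(-58)) - 1*(-3158) = (-40 + 3132) + 3158 = 3092 + 3158 = 6250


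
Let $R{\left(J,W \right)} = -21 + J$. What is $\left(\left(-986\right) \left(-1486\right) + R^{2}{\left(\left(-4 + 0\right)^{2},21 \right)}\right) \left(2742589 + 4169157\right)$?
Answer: $10127235385866$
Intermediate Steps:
$\left(\left(-986\right) \left(-1486\right) + R^{2}{\left(\left(-4 + 0\right)^{2},21 \right)}\right) \left(2742589 + 4169157\right) = \left(\left(-986\right) \left(-1486\right) + \left(-21 + \left(-4 + 0\right)^{2}\right)^{2}\right) \left(2742589 + 4169157\right) = \left(1465196 + \left(-21 + \left(-4\right)^{2}\right)^{2}\right) 6911746 = \left(1465196 + \left(-21 + 16\right)^{2}\right) 6911746 = \left(1465196 + \left(-5\right)^{2}\right) 6911746 = \left(1465196 + 25\right) 6911746 = 1465221 \cdot 6911746 = 10127235385866$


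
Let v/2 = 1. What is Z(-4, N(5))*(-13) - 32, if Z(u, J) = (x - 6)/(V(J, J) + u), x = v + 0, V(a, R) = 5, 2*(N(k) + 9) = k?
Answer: 20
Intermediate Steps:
v = 2 (v = 2*1 = 2)
N(k) = -9 + k/2
x = 2 (x = 2 + 0 = 2)
Z(u, J) = -4/(5 + u) (Z(u, J) = (2 - 6)/(5 + u) = -4/(5 + u))
Z(-4, N(5))*(-13) - 32 = -4/(5 - 4)*(-13) - 32 = -4/1*(-13) - 32 = -4*1*(-13) - 32 = -4*(-13) - 32 = 52 - 32 = 20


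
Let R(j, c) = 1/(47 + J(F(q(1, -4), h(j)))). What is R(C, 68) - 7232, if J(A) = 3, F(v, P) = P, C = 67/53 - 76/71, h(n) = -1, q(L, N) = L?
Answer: -361599/50 ≈ -7232.0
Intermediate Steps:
C = 729/3763 (C = 67*(1/53) - 76*1/71 = 67/53 - 76/71 = 729/3763 ≈ 0.19373)
R(j, c) = 1/50 (R(j, c) = 1/(47 + 3) = 1/50)
R(C, 68) - 7232 = 1/50 - 7232 = -361599/50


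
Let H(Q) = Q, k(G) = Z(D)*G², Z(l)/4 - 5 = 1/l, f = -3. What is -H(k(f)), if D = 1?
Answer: -216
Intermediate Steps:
Z(l) = 20 + 4/l
k(G) = 24*G² (k(G) = (20 + 4/1)*G² = (20 + 4*1)*G² = (20 + 4)*G² = 24*G²)
-H(k(f)) = -24*(-3)² = -24*9 = -1*216 = -216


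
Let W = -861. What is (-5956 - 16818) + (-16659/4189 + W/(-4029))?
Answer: -128143754892/5625827 ≈ -22778.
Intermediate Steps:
(-5956 - 16818) + (-16659/4189 + W/(-4029)) = (-5956 - 16818) + (-16659/4189 - 861/(-4029)) = -22774 + (-16659*1/4189 - 861*(-1/4029)) = -22774 + (-16659/4189 + 287/1343) = -22774 - 21170794/5625827 = -128143754892/5625827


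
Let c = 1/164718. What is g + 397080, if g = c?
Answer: 65406223441/164718 ≈ 3.9708e+5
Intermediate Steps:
c = 1/164718 ≈ 6.0710e-6
g = 1/164718 ≈ 6.0710e-6
g + 397080 = 1/164718 + 397080 = 65406223441/164718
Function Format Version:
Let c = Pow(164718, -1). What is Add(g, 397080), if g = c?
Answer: Rational(65406223441, 164718) ≈ 3.9708e+5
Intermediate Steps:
c = Rational(1, 164718) ≈ 6.0710e-6
g = Rational(1, 164718) ≈ 6.0710e-6
Add(g, 397080) = Add(Rational(1, 164718), 397080) = Rational(65406223441, 164718)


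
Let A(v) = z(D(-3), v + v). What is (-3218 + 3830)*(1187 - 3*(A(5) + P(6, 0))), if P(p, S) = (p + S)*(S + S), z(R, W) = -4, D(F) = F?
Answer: 733788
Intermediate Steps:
P(p, S) = 2*S*(S + p) (P(p, S) = (S + p)*(2*S) = 2*S*(S + p))
A(v) = -4
(-3218 + 3830)*(1187 - 3*(A(5) + P(6, 0))) = (-3218 + 3830)*(1187 - 3*(-4 + 2*0*(0 + 6))) = 612*(1187 - 3*(-4 + 2*0*6)) = 612*(1187 - 3*(-4 + 0)) = 612*(1187 - 3*(-4)) = 612*(1187 + 12) = 612*1199 = 733788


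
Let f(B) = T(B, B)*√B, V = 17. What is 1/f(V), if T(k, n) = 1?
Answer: √17/17 ≈ 0.24254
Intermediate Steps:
f(B) = √B (f(B) = 1*√B = √B)
1/f(V) = 1/(√17) = √17/17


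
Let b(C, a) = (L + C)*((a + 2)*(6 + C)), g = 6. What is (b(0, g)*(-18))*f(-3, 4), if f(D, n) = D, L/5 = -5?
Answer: -64800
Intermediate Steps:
L = -25 (L = 5*(-5) = -25)
b(C, a) = (-25 + C)*(2 + a)*(6 + C) (b(C, a) = (-25 + C)*((a + 2)*(6 + C)) = (-25 + C)*((2 + a)*(6 + C)) = (-25 + C)*(2 + a)*(6 + C))
(b(0, g)*(-18))*f(-3, 4) = ((-300 - 150*6 - 38*0 + 2*0² + 6*0² - 19*0*6)*(-18))*(-3) = ((-300 - 900 + 0 + 2*0 + 6*0 + 0)*(-18))*(-3) = ((-300 - 900 + 0 + 0 + 0 + 0)*(-18))*(-3) = -1200*(-18)*(-3) = 21600*(-3) = -64800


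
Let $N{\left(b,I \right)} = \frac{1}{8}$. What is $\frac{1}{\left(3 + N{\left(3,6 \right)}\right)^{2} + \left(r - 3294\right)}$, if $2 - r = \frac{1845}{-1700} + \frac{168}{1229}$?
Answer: $- \frac{6685760}{21937889199} \approx -0.00030476$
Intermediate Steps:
$N{\left(b,I \right)} = \frac{1}{8}$
$r = \frac{1232101}{417860}$ ($r = 2 - \left(\frac{1845}{-1700} + \frac{168}{1229}\right) = 2 - \left(1845 \left(- \frac{1}{1700}\right) + 168 \cdot \frac{1}{1229}\right) = 2 - \left(- \frac{369}{340} + \frac{168}{1229}\right) = 2 - - \frac{396381}{417860} = 2 + \frac{396381}{417860} = \frac{1232101}{417860} \approx 2.9486$)
$\frac{1}{\left(3 + N{\left(3,6 \right)}\right)^{2} + \left(r - 3294\right)} = \frac{1}{\left(3 + \frac{1}{8}\right)^{2} + \left(\frac{1232101}{417860} - 3294\right)} = \frac{1}{\left(\frac{25}{8}\right)^{2} - \frac{1375198739}{417860}} = \frac{1}{\frac{625}{64} - \frac{1375198739}{417860}} = \frac{1}{- \frac{21937889199}{6685760}} = - \frac{6685760}{21937889199}$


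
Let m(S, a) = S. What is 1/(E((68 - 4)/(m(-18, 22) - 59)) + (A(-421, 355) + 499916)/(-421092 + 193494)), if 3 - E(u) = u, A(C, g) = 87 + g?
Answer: 59609/97326 ≈ 0.61247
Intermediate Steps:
E(u) = 3 - u
1/(E((68 - 4)/(m(-18, 22) - 59)) + (A(-421, 355) + 499916)/(-421092 + 193494)) = 1/((3 - (68 - 4)/(-18 - 59)) + ((87 + 355) + 499916)/(-421092 + 193494)) = 1/((3 - 64/(-77)) + (442 + 499916)/(-227598)) = 1/((3 - 64*(-1)/77) + 500358*(-1/227598)) = 1/((3 - 1*(-64/77)) - 83393/37933) = 1/((3 + 64/77) - 83393/37933) = 1/(295/77 - 83393/37933) = 1/(97326/59609) = 59609/97326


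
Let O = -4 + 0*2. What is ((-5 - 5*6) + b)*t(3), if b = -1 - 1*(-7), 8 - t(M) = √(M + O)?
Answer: -232 + 29*I ≈ -232.0 + 29.0*I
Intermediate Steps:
O = -4 (O = -4 + 0 = -4)
t(M) = 8 - √(-4 + M) (t(M) = 8 - √(M - 4) = 8 - √(-4 + M))
b = 6 (b = -1 + 7 = 6)
((-5 - 5*6) + b)*t(3) = ((-5 - 5*6) + 6)*(8 - √(-4 + 3)) = ((-5 - 30) + 6)*(8 - √(-1)) = (-35 + 6)*(8 - I) = -29*(8 - I) = -232 + 29*I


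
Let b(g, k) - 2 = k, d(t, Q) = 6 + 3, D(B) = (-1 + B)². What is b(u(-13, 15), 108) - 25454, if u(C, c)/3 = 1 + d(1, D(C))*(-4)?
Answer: -25344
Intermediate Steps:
d(t, Q) = 9
u(C, c) = -105 (u(C, c) = 3*(1 + 9*(-4)) = 3*(1 - 36) = 3*(-35) = -105)
b(g, k) = 2 + k
b(u(-13, 15), 108) - 25454 = (2 + 108) - 25454 = 110 - 25454 = -25344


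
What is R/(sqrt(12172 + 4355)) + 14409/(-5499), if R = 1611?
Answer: -1601/611 + 537*sqrt(16527)/5509 ≈ 9.9111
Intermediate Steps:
R/(sqrt(12172 + 4355)) + 14409/(-5499) = 1611/(sqrt(12172 + 4355)) + 14409/(-5499) = 1611/(sqrt(16527)) + 14409*(-1/5499) = 1611*(sqrt(16527)/16527) - 1601/611 = 537*sqrt(16527)/5509 - 1601/611 = -1601/611 + 537*sqrt(16527)/5509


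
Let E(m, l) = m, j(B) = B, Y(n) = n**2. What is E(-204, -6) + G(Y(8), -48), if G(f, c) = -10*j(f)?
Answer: -844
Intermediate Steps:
G(f, c) = -10*f
E(-204, -6) + G(Y(8), -48) = -204 - 10*8**2 = -204 - 10*64 = -204 - 640 = -844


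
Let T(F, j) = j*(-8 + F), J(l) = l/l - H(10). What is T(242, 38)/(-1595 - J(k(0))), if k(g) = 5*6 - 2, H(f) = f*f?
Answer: -2223/374 ≈ -5.9438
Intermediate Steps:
H(f) = f²
k(g) = 28 (k(g) = 30 - 2 = 28)
J(l) = -99 (J(l) = l/l - 1*10² = 1 - 1*100 = 1 - 100 = -99)
T(242, 38)/(-1595 - J(k(0))) = (38*(-8 + 242))/(-1595 - 1*(-99)) = (38*234)/(-1595 + 99) = 8892/(-1496) = 8892*(-1/1496) = -2223/374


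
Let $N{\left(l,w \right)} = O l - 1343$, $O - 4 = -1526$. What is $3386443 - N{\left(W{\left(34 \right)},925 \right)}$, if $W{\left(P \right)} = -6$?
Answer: $3378654$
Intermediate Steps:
$O = -1522$ ($O = 4 - 1526 = -1522$)
$N{\left(l,w \right)} = -1343 - 1522 l$ ($N{\left(l,w \right)} = - 1522 l - 1343 = -1343 - 1522 l$)
$3386443 - N{\left(W{\left(34 \right)},925 \right)} = 3386443 - \left(-1343 - -9132\right) = 3386443 - \left(-1343 + 9132\right) = 3386443 - 7789 = 3378654$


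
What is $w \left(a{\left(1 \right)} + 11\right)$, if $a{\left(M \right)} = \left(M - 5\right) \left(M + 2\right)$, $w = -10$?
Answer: $10$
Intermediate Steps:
$a{\left(M \right)} = \left(-5 + M\right) \left(2 + M\right)$
$w \left(a{\left(1 \right)} + 11\right) = - 10 \left(\left(-10 + 1^{2} - 3\right) + 11\right) = - 10 \left(\left(-10 + 1 - 3\right) + 11\right) = - 10 \left(-12 + 11\right) = \left(-10\right) \left(-1\right) = 10$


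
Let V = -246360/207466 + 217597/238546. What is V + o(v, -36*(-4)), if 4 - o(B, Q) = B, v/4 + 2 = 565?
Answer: -7947682773249/3535013174 ≈ -2248.3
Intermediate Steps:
v = 2252 (v = -8 + 4*565 = -8 + 2260 = 2252)
o(B, Q) = 4 - B
V = -973158097/3535013174 (V = -246360*1/207466 + 217597*(1/238546) = -123180/103733 + 217597/238546 = -973158097/3535013174 ≈ -0.27529)
V + o(v, -36*(-4)) = -973158097/3535013174 + (4 - 1*2252) = -973158097/3535013174 + (4 - 2252) = -973158097/3535013174 - 2248 = -7947682773249/3535013174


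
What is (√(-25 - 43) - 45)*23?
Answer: -1035 + 46*I*√17 ≈ -1035.0 + 189.66*I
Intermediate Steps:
(√(-25 - 43) - 45)*23 = (√(-68) - 45)*23 = (2*I*√17 - 45)*23 = (-45 + 2*I*√17)*23 = -1035 + 46*I*√17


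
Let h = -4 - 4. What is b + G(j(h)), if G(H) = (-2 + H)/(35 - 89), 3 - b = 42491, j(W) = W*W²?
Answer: -1146919/27 ≈ -42479.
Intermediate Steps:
h = -8
j(W) = W³
b = -42488 (b = 3 - 1*42491 = 3 - 42491 = -42488)
G(H) = 1/27 - H/54 (G(H) = (-2 + H)/(-54) = (-2 + H)*(-1/54) = 1/27 - H/54)
b + G(j(h)) = -42488 + (1/27 - 1/54*(-8)³) = -42488 + (1/27 - 1/54*(-512)) = -42488 + (1/27 + 256/27) = -42488 + 257/27 = -1146919/27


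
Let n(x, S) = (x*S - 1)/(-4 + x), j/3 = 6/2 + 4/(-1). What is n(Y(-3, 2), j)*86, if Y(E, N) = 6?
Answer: -817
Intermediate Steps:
j = -3 (j = 3*(6/2 + 4/(-1)) = 3*(6*(1/2) + 4*(-1)) = 3*(3 - 4) = 3*(-1) = -3)
n(x, S) = (-1 + S*x)/(-4 + x) (n(x, S) = (S*x - 1)/(-4 + x) = (-1 + S*x)/(-4 + x))
n(Y(-3, 2), j)*86 = ((-1 - 3*6)/(-4 + 6))*86 = ((-1 - 18)/2)*86 = ((1/2)*(-19))*86 = -19/2*86 = -817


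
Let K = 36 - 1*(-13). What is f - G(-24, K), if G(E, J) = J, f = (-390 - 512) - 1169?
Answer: -2120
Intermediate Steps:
K = 49 (K = 36 + 13 = 49)
f = -2071 (f = -902 - 1169 = -2071)
f - G(-24, K) = -2071 - 1*49 = -2071 - 49 = -2120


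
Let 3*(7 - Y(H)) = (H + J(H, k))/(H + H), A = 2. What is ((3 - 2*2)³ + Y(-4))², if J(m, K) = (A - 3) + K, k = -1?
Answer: 529/16 ≈ 33.063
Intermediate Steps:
J(m, K) = -1 + K (J(m, K) = (2 - 3) + K = -1 + K)
Y(H) = 7 - (-2 + H)/(6*H) (Y(H) = 7 - (H + (-1 - 1))/(3*(H + H)) = 7 - (H - 2)/(3*(2*H)) = 7 - (-2 + H)*1/(2*H)/3 = 7 - (-2 + H)/(6*H))
((3 - 2*2)³ + Y(-4))² = ((3 - 2*2)³ + (⅙)*(2 + 41*(-4))/(-4))² = ((3 - 4)³ + (⅙)*(-¼)*(2 - 164))² = ((-1)³ + (⅙)*(-¼)*(-162))² = (-1 + 27/4)² = (23/4)² = 529/16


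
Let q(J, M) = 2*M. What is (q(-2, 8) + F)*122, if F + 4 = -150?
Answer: -16836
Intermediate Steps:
F = -154 (F = -4 - 150 = -154)
(q(-2, 8) + F)*122 = (2*8 - 154)*122 = (16 - 154)*122 = -138*122 = -16836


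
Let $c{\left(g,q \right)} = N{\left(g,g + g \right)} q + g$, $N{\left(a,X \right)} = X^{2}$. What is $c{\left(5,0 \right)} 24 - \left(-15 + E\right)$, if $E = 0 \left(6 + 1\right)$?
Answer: $135$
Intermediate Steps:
$E = 0$ ($E = 0 \cdot 7 = 0$)
$c{\left(g,q \right)} = g + 4 q g^{2}$ ($c{\left(g,q \right)} = \left(g + g\right)^{2} q + g = \left(2 g\right)^{2} q + g = 4 g^{2} q + g = 4 q g^{2} + g = g + 4 q g^{2}$)
$c{\left(5,0 \right)} 24 - \left(-15 + E\right) = 5 \left(1 + 4 \cdot 5 \cdot 0\right) 24 - -15 = 5 \left(1 + 0\right) 24 + \left(15 + 0\right) = 5 \cdot 1 \cdot 24 + 15 = 5 \cdot 24 + 15 = 120 + 15 = 135$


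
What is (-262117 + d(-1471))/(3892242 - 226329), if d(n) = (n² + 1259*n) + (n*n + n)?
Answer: 2212105/3665913 ≈ 0.60343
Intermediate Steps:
d(n) = 2*n² + 1260*n (d(n) = (n² + 1259*n) + (n² + n) = (n² + 1259*n) + (n + n²) = 2*n² + 1260*n)
(-262117 + d(-1471))/(3892242 - 226329) = (-262117 + 2*(-1471)*(630 - 1471))/(3892242 - 226329) = (-262117 + 2*(-1471)*(-841))/3665913 = (-262117 + 2474222)*(1/3665913) = 2212105*(1/3665913) = 2212105/3665913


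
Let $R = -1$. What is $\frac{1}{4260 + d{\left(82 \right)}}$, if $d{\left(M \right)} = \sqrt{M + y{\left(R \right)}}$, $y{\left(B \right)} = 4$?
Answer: $\frac{2130}{9073757} - \frac{\sqrt{86}}{18147514} \approx 0.00023423$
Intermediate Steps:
$d{\left(M \right)} = \sqrt{4 + M}$ ($d{\left(M \right)} = \sqrt{M + 4} = \sqrt{4 + M}$)
$\frac{1}{4260 + d{\left(82 \right)}} = \frac{1}{4260 + \sqrt{4 + 82}} = \frac{1}{4260 + \sqrt{86}}$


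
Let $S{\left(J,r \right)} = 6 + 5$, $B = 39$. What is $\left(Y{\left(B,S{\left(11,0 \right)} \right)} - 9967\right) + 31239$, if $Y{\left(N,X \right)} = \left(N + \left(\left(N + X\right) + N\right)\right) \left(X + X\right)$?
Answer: $24088$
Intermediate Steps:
$S{\left(J,r \right)} = 11$
$Y{\left(N,X \right)} = 2 X \left(X + 3 N\right)$ ($Y{\left(N,X \right)} = \left(N + \left(X + 2 N\right)\right) 2 X = \left(X + 3 N\right) 2 X = 2 X \left(X + 3 N\right)$)
$\left(Y{\left(B,S{\left(11,0 \right)} \right)} - 9967\right) + 31239 = \left(2 \cdot 11 \left(11 + 3 \cdot 39\right) - 9967\right) + 31239 = \left(2 \cdot 11 \left(11 + 117\right) - 9967\right) + 31239 = \left(2 \cdot 11 \cdot 128 - 9967\right) + 31239 = \left(2816 - 9967\right) + 31239 = -7151 + 31239 = 24088$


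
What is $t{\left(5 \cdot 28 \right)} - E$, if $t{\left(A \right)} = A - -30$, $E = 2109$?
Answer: $-1939$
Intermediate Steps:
$t{\left(A \right)} = 30 + A$ ($t{\left(A \right)} = A + 30 = 30 + A$)
$t{\left(5 \cdot 28 \right)} - E = \left(30 + 5 \cdot 28\right) - 2109 = \left(30 + 140\right) - 2109 = 170 - 2109 = -1939$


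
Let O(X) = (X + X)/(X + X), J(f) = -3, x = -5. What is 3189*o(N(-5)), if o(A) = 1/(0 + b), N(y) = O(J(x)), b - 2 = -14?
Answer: -1063/4 ≈ -265.75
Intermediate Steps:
b = -12 (b = 2 - 14 = -12)
O(X) = 1 (O(X) = (2*X)/((2*X)) = (2*X)*(1/(2*X)) = 1)
N(y) = 1
o(A) = -1/12 (o(A) = 1/(0 - 12) = 1/(-12) = -1/12)
3189*o(N(-5)) = 3189*(-1/12) = -1063/4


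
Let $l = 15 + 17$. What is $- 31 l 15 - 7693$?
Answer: $-22573$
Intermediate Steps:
$l = 32$
$- 31 l 15 - 7693 = \left(-31\right) 32 \cdot 15 - 7693 = \left(-992\right) 15 - 7693 = -14880 - 7693 = -22573$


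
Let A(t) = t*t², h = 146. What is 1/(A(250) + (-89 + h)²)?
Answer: 1/15628249 ≈ 6.3987e-8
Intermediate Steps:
A(t) = t³
1/(A(250) + (-89 + h)²) = 1/(250³ + (-89 + 146)²) = 1/(15625000 + 57²) = 1/(15625000 + 3249) = 1/15628249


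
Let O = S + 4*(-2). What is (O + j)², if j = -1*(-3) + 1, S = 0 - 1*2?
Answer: 36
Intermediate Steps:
S = -2 (S = 0 - 2 = -2)
j = 4 (j = 3 + 1 = 4)
O = -10 (O = -2 + 4*(-2) = -2 - 8 = -10)
(O + j)² = (-10 + 4)² = (-6)² = 36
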